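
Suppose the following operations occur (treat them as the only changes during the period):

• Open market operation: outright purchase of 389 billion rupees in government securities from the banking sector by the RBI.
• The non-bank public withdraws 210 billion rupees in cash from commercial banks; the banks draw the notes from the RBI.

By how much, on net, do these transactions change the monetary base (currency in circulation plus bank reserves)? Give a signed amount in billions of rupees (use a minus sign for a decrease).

RBI balance sheet:
  Assets:      Securities +389B
  Liabilities: Bank reserves +179B, Currency in circulation +210B
Monetary base = currency + reserves: +210B + (+179B) = +389 billion.

+389 billion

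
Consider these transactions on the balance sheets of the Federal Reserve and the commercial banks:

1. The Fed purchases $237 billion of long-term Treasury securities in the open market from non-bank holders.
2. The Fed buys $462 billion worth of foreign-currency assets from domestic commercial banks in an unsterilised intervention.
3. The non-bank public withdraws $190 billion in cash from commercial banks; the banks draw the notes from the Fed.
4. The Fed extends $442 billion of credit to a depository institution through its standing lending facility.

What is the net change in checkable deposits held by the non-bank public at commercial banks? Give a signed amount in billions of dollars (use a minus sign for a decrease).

+$47 billion

Asset purchase (from non-banks) $237 billion: non-bank counterparties' bank balances rise → +$237B.
FX purchase $462 billion: the counterparty is a bank, so public deposits are unchanged → 0.
Currency withdrawal $190 billion: non-bank counterparties' bank balances fall → −$190B.
Discount-window loan $442 billion: the counterparty is a bank, so public deposits are unchanged → 0.
Net: 237 + 0 − 190 + 0 = +$47 billion.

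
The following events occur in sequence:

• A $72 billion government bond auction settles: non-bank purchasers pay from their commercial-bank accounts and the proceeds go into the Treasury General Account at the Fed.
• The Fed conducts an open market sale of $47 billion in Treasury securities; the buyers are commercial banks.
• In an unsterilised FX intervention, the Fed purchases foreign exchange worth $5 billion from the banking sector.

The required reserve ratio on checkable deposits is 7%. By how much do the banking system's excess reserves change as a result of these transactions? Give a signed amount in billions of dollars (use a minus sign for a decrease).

Government account inflow $72 billion: reserves −$72B, deposits −$72B.
OMO sale (to banks) $47 billion: reserves −$47B, deposits 0.
FX purchase $5 billion: reserves +$5B, deposits 0.
Totals: Δreserves = −$114B, Δdeposits = −$72B.
Δrequired reserves = 7% × −$72B = −$5.04B.
Δexcess reserves = Δreserves − Δrequired = −$114B − (−$5.04B) = -$108.96 billion.

-$108.96 billion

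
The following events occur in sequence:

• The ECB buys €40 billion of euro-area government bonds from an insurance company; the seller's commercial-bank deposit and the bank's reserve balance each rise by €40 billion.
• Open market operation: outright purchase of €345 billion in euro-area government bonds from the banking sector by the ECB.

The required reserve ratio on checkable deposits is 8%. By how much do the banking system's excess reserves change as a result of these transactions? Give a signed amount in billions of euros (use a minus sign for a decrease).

+€381.8 billion

Asset purchase (from non-banks) €40 billion: reserves +€40B, deposits +€40B.
OMO purchase (from banks) €345 billion: reserves +€345B, deposits 0.
Totals: Δreserves = +€385B, Δdeposits = +€40B.
Δrequired reserves = 8% × +€40B = +€3.2B.
Δexcess reserves = Δreserves − Δrequired = +€385B − (+€3.2B) = +€381.8 billion.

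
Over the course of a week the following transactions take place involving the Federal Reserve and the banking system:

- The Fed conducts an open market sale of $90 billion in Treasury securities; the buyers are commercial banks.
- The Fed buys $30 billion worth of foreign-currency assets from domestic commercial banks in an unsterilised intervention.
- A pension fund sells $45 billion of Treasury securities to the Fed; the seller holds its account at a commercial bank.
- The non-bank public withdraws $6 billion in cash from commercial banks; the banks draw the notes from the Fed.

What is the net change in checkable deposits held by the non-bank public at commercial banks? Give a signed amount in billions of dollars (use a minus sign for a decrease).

Fed balance sheet:
  Assets:      Securities −$45B, Foreign assets +$30B
  Liabilities: Bank reserves −$21B, Currency in circulation +$6B
Commercial banking system:
  Assets:      Reserves at CB −$21B, Securities +$90B, Foreign assets −$30B
  Liabilities: Checkable deposits +$39B
So the change in checkable deposits held by the non-bank public at commercial banks is +$39 billion.

+$39 billion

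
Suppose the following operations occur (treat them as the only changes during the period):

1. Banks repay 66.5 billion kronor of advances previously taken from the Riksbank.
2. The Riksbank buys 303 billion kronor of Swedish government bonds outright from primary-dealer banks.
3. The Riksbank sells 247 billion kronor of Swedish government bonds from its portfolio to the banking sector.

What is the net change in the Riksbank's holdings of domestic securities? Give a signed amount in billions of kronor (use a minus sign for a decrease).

+56 billion

Discount-window repayment 66.5 billion kronor: the Riksbank's securities portfolio is untouched → 0.
OMO purchase (from banks) 303 billion kronor: securities added to the Riksbank's portfolio → +303B.
OMO sale (to banks) 247 billion kronor: securities removed from the Riksbank's portfolio → −247B.
Net: 0 + 303 − 247 = +56 billion.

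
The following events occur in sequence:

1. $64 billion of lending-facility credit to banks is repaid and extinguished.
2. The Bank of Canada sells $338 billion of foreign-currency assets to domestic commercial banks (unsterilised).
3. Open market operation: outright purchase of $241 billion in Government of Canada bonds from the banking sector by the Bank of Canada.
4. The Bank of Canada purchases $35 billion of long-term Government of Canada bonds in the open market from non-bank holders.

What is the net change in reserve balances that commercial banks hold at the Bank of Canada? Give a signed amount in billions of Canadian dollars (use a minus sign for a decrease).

-$126 billion

Discount-window repayment $64 billion: repayment is debited from reserves → −$64B.
FX sale $338 billion: the buying banks pay out of their reserve balances → −$338B.
OMO purchase (from banks) $241 billion: the Bank of Canada pays by crediting reserve accounts → +$241B.
Asset purchase (from non-banks) $35 billion: the Bank of Canada pays by crediting reserve accounts → +$35B.
Net: −64 − 338 + 241 + 35 = -$126 billion.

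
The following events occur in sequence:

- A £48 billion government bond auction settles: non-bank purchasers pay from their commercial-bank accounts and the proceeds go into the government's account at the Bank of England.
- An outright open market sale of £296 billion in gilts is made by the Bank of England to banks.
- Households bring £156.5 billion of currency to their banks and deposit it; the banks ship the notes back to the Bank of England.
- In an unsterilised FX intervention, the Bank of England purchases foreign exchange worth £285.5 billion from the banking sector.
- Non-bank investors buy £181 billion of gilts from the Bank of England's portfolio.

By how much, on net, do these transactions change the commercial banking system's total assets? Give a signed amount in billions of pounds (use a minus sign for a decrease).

-£72.5 billion

Bank of England balance sheet:
  Assets:      Securities −£477B, Foreign assets +£285.5B
  Liabilities: Bank reserves −£83B, Currency in circulation −£156.5B, Government deposits +£48B
Commercial banking system:
  Assets:      Reserves at CB −£83B, Securities +£296B, Foreign assets −£285.5B
  Liabilities: Checkable deposits −£72.5B
Change in total bank assets = -£72.5 billion.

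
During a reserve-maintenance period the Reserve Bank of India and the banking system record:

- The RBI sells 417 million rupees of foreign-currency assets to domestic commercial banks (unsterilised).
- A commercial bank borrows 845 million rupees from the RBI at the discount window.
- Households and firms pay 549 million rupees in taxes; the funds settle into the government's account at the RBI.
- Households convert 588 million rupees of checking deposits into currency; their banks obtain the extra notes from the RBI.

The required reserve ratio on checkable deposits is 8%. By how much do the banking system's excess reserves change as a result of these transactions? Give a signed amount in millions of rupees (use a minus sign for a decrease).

FX sale 417 million rupees: reserves −417M, deposits 0.
Discount-window loan 845 million rupees: reserves +845M, deposits 0.
Government account inflow 549 million rupees: reserves −549M, deposits −549M.
Currency withdrawal 588 million rupees: reserves −588M, deposits −588M.
Totals: Δreserves = −709M, Δdeposits = −1137M.
Δrequired reserves = 8% × −1137M = −90.96M.
Δexcess reserves = Δreserves − Δrequired = −709M − (−90.96M) = -618.04 million.

-618.04 million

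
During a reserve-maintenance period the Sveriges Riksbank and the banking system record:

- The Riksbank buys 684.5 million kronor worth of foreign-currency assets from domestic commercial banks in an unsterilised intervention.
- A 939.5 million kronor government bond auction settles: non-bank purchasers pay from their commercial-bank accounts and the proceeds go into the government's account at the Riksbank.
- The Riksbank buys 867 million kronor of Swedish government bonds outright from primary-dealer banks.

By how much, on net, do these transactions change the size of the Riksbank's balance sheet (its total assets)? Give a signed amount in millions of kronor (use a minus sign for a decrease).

FX purchase 684.5 million kronor: a Riksbank asset is acquired → +684.5M.
Government account inflow 939.5 million kronor: only the composition of liabilities changes → 0.
OMO purchase (from banks) 867 million kronor: a Riksbank asset is acquired → +867M.
Net: 684.5 + 0 + 867 = +1551.5 million.

+1551.5 million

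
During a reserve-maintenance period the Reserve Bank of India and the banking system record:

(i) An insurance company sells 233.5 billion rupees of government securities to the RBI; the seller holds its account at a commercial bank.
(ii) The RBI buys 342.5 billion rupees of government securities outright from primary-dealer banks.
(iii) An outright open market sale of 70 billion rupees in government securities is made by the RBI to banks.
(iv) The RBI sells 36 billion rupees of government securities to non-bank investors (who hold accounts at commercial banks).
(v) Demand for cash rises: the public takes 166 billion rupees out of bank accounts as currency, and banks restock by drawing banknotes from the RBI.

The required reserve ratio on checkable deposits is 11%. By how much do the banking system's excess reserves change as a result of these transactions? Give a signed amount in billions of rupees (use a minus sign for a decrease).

Asset purchase (from non-banks) 233.5 billion rupees: reserves +233.5B, deposits +233.5B.
OMO purchase (from banks) 342.5 billion rupees: reserves +342.5B, deposits 0.
OMO sale (to banks) 70 billion rupees: reserves −70B, deposits 0.
Asset sale (to non-banks) 36 billion rupees: reserves −36B, deposits −36B.
Currency withdrawal 166 billion rupees: reserves −166B, deposits −166B.
Totals: Δreserves = +304B, Δdeposits = +31.5B.
Δrequired reserves = 11% × +31.5B = +3.465B.
Δexcess reserves = Δreserves − Δrequired = +304B − (+3.465B) = +300.535 billion.

+300.535 billion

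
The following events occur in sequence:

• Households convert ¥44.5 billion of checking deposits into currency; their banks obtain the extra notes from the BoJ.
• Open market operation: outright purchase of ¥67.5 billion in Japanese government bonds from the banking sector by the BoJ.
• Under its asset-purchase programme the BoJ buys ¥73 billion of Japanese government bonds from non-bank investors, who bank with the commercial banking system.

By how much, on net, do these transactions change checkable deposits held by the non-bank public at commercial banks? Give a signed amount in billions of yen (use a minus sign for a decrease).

+¥28.5 billion

BoJ balance sheet:
  Assets:      Securities +¥140.5B
  Liabilities: Bank reserves +¥96B, Currency in circulation +¥44.5B
Commercial banking system:
  Assets:      Reserves at CB +¥96B, Securities −¥67.5B
  Liabilities: Checkable deposits +¥28.5B
So the change in checkable deposits held by the non-bank public at commercial banks is +¥28.5 billion.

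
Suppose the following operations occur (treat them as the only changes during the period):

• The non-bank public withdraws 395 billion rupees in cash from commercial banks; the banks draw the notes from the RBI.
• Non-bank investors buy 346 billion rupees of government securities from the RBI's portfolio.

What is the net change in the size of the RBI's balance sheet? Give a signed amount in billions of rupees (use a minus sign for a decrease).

-346 billion

RBI balance sheet:
  Assets:      Securities −346B
  Liabilities: Bank reserves −741B, Currency in circulation +395B
Commercial banking system:
  Assets:      Reserves at CB −741B
  Liabilities: Checkable deposits −741B
Change in total RBI assets = -346 billion.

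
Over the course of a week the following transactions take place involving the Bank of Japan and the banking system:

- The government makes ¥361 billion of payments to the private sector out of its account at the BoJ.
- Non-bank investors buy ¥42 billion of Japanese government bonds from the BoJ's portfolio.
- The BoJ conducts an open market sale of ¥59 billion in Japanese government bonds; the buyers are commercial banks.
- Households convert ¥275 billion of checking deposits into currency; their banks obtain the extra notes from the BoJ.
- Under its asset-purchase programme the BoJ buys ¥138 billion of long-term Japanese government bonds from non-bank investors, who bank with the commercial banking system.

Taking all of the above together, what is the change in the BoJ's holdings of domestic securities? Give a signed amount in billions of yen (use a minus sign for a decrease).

+¥37 billion

BoJ balance sheet:
  Assets:      Securities +¥37B
  Liabilities: Bank reserves +¥123B, Currency in circulation +¥275B, Government deposits −¥361B
So the change in the BoJ's holdings of domestic securities is +¥37 billion.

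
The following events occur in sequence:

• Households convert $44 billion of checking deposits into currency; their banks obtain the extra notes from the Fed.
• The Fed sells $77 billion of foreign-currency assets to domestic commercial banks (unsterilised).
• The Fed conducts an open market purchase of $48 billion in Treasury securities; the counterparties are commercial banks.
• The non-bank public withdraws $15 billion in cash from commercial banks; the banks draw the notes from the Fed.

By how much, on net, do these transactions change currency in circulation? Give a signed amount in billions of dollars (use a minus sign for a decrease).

+$59 billion

Fed balance sheet:
  Assets:      Securities +$48B, Foreign assets −$77B
  Liabilities: Bank reserves −$88B, Currency in circulation +$59B
Commercial banking system:
  Assets:      Reserves at CB −$88B, Securities −$48B, Foreign assets +$77B
  Liabilities: Checkable deposits −$59B
So the change in currency in circulation is +$59 billion.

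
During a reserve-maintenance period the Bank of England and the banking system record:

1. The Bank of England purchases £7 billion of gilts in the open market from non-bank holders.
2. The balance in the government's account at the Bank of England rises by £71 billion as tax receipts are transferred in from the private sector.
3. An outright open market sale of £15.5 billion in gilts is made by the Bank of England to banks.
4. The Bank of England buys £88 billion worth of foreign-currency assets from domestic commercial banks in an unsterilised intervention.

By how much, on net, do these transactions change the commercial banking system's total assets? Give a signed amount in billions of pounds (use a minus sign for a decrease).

Asset purchase (from non-banks) £7 billion: bank balance sheets expand → +£7B.
Government account inflow £71 billion: bank balance sheets shrink → −£71B.
OMO sale (to banks) £15.5 billion: just an asset swap on bank balance sheets → 0.
FX purchase £88 billion: just an asset swap on bank balance sheets → 0.
Net: 7 − 71 + 0 + 0 = -£64 billion.

-£64 billion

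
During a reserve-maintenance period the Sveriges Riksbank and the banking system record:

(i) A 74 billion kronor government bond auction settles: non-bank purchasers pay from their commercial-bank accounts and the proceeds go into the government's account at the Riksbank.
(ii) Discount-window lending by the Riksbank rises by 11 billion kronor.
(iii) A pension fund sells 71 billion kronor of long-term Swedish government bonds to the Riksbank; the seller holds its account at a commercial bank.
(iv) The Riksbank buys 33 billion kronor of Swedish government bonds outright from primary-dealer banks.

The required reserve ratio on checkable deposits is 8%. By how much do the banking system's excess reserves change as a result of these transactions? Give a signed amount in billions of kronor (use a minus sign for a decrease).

Government account inflow 74 billion kronor: reserves −74B, deposits −74B.
Discount-window loan 11 billion kronor: reserves +11B, deposits 0.
Asset purchase (from non-banks) 71 billion kronor: reserves +71B, deposits +71B.
OMO purchase (from banks) 33 billion kronor: reserves +33B, deposits 0.
Totals: Δreserves = +41B, Δdeposits = −3B.
Δrequired reserves = 8% × −3B = −0.24B.
Δexcess reserves = Δreserves − Δrequired = +41B − (−0.24B) = +41.24 billion.

+41.24 billion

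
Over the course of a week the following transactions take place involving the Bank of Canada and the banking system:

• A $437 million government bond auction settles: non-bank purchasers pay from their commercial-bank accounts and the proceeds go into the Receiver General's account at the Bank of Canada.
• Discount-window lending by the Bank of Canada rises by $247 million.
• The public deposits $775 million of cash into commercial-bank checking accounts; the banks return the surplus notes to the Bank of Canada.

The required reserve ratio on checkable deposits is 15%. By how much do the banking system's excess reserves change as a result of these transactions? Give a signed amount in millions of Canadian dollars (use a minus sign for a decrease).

Government account inflow $437 million: reserves −$437M, deposits −$437M.
Discount-window loan $247 million: reserves +$247M, deposits 0.
Currency deposit $775 million: reserves +$775M, deposits +$775M.
Totals: Δreserves = +$585M, Δdeposits = +$338M.
Δrequired reserves = 15% × +$338M = +$50.7M.
Δexcess reserves = Δreserves − Δrequired = +$585M − (+$50.7M) = +$534.3 million.

+$534.3 million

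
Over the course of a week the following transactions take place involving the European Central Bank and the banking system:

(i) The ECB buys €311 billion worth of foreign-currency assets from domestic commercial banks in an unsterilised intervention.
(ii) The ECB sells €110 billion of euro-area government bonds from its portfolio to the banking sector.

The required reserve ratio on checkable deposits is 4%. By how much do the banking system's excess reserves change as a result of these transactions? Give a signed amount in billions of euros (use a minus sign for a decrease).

+€201 billion

FX purchase €311 billion: reserves +€311B, deposits 0.
OMO sale (to banks) €110 billion: reserves −€110B, deposits 0.
Totals: Δreserves = +€201B, Δdeposits = 0.
Δrequired reserves = 4% × 0 = 0.
Δexcess reserves = Δreserves − Δrequired = +€201B − (0) = +€201 billion.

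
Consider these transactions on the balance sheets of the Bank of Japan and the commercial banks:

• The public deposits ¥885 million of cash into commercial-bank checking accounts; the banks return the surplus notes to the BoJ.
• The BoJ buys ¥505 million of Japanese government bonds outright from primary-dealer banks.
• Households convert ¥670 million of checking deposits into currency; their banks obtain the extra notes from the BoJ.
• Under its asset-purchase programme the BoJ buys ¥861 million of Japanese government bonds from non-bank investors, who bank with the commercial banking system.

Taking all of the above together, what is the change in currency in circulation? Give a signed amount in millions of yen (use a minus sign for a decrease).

Currency deposit ¥885 million: notes return to the central bank → −¥885M.
OMO purchase (from banks) ¥505 million: no currency enters or leaves circulation → 0.
Currency withdrawal ¥670 million: notes leave the central bank → +¥670M.
Asset purchase (from non-banks) ¥861 million: no currency enters or leaves circulation → 0.
Net: −885 + 0 + 670 + 0 = -¥215 million.

-¥215 million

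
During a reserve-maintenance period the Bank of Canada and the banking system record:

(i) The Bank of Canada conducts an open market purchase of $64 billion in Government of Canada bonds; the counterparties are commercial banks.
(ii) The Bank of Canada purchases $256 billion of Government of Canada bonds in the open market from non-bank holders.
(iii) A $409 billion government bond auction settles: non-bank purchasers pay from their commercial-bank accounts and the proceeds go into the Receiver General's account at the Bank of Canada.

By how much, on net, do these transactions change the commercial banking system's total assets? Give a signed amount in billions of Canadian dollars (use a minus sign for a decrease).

-$153 billion

OMO purchase (from banks) $64 billion: just an asset swap on bank balance sheets → 0.
Asset purchase (from non-banks) $256 billion: bank balance sheets expand → +$256B.
Government account inflow $409 billion: bank balance sheets shrink → −$409B.
Net: 0 + 256 − 409 = -$153 billion.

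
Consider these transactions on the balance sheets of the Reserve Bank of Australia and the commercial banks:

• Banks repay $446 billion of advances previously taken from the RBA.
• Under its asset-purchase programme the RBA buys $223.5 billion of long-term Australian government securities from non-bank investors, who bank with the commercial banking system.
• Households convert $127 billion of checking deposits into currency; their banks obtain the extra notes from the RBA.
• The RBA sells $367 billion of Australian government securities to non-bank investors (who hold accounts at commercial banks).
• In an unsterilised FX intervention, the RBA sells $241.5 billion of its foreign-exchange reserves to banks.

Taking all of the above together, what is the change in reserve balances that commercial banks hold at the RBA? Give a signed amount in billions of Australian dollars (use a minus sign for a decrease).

-$958 billion

RBA balance sheet:
  Assets:      Securities −$143.5B, Loans to banks −$446B, Foreign assets −$241.5B
  Liabilities: Bank reserves −$958B, Currency in circulation +$127B
Commercial banking system:
  Assets:      Reserves at CB −$958B, Foreign assets +$241.5B
  Liabilities: Checkable deposits −$270.5B, Borrowings from CB −$446B
So the change in reserve balances that commercial banks hold at the RBA is -$958 billion.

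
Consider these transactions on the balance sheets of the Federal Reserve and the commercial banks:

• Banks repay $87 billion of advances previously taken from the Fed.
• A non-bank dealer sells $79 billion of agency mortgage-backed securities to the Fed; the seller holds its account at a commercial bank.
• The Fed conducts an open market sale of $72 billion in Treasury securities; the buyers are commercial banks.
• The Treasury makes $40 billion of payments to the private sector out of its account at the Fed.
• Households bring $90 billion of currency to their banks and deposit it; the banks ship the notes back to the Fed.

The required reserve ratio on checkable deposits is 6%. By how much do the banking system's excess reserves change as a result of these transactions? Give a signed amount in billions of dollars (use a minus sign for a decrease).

Discount-window repayment $87 billion: reserves −$87B, deposits 0.
Asset purchase (from non-banks) $79 billion: reserves +$79B, deposits +$79B.
OMO sale (to banks) $72 billion: reserves −$72B, deposits 0.
Government spending $40 billion: reserves +$40B, deposits +$40B.
Currency deposit $90 billion: reserves +$90B, deposits +$90B.
Totals: Δreserves = +$50B, Δdeposits = +$209B.
Δrequired reserves = 6% × +$209B = +$12.54B.
Δexcess reserves = Δreserves − Δrequired = +$50B − (+$12.54B) = +$37.46 billion.

+$37.46 billion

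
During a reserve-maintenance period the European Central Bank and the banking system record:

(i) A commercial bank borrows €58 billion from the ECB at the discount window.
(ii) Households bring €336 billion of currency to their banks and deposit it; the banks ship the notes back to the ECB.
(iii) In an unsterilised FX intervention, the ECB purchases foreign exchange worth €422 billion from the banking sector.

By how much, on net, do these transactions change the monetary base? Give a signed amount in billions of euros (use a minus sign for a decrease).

ECB balance sheet:
  Assets:      Loans to banks +€58B, Foreign assets +€422B
  Liabilities: Bank reserves +€816B, Currency in circulation −€336B
Commercial banking system:
  Assets:      Reserves at CB +€816B, Foreign assets −€422B
  Liabilities: Checkable deposits +€336B, Borrowings from CB +€58B
Monetary base = currency + reserves: −€336B + (+€816B) = +€480 billion.

+€480 billion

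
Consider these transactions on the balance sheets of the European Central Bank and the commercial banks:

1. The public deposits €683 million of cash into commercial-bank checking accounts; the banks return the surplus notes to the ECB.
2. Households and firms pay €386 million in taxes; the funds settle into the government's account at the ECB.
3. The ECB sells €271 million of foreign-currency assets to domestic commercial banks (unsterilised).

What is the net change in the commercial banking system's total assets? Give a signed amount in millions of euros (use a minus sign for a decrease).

+€297 million

ECB balance sheet:
  Assets:      Foreign assets −€271M
  Liabilities: Bank reserves +€26M, Currency in circulation −€683M, Government deposits +€386M
Commercial banking system:
  Assets:      Reserves at CB +€26M, Foreign assets +€271M
  Liabilities: Checkable deposits +€297M
Change in total bank assets = +€297 million.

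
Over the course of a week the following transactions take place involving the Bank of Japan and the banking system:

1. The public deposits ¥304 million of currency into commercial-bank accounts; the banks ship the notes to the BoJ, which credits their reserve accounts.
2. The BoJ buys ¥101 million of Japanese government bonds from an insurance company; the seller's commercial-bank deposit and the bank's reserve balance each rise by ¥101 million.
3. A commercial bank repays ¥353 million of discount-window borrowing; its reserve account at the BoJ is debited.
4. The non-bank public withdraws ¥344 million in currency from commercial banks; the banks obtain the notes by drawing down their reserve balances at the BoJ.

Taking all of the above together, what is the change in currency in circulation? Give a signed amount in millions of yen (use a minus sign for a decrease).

BoJ balance sheet:
  Assets:      Securities +¥101M, Loans to banks −¥353M
  Liabilities: Bank reserves −¥292M, Currency in circulation +¥40M
So the change in currency in circulation is +¥40 million.

+¥40 million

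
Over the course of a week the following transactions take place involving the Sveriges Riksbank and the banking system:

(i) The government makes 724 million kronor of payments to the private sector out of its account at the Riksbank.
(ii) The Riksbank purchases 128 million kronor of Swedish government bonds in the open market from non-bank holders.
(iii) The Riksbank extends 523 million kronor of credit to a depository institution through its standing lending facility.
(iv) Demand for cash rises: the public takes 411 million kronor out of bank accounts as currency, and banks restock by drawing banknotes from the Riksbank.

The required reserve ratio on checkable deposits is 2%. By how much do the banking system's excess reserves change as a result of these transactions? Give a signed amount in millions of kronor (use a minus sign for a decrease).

+955.18 million

Government spending 724 million kronor: reserves +724M, deposits +724M.
Asset purchase (from non-banks) 128 million kronor: reserves +128M, deposits +128M.
Discount-window loan 523 million kronor: reserves +523M, deposits 0.
Currency withdrawal 411 million kronor: reserves −411M, deposits −411M.
Totals: Δreserves = +964M, Δdeposits = +441M.
Δrequired reserves = 2% × +441M = +8.82M.
Δexcess reserves = Δreserves − Δrequired = +964M − (+8.82M) = +955.18 million.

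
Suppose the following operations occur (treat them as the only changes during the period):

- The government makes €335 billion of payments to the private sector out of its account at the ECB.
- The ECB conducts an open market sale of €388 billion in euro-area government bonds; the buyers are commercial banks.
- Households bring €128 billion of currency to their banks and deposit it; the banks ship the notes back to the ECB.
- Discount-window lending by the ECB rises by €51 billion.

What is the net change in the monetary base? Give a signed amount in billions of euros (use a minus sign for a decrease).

-€2 billion

ECB balance sheet:
  Assets:      Securities −€388B, Loans to banks +€51B
  Liabilities: Bank reserves +€126B, Currency in circulation −€128B, Government deposits −€335B
Commercial banking system:
  Assets:      Reserves at CB +€126B, Securities +€388B
  Liabilities: Checkable deposits +€463B, Borrowings from CB +€51B
Monetary base = currency + reserves: −€128B + (+€126B) = -€2 billion.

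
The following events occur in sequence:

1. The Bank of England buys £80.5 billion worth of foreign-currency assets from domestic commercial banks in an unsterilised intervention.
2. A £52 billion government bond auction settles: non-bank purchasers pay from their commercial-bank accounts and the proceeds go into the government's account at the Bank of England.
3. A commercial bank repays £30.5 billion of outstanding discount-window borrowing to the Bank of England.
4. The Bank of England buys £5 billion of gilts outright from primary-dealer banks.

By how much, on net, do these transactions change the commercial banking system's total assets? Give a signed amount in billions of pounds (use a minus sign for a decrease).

-£82.5 billion

Bank of England balance sheet:
  Assets:      Securities +£5B, Loans to banks −£30.5B, Foreign assets +£80.5B
  Liabilities: Bank reserves +£3B, Government deposits +£52B
Commercial banking system:
  Assets:      Reserves at CB +£3B, Securities −£5B, Foreign assets −£80.5B
  Liabilities: Checkable deposits −£52B, Borrowings from CB −£30.5B
Change in total bank assets = -£82.5 billion.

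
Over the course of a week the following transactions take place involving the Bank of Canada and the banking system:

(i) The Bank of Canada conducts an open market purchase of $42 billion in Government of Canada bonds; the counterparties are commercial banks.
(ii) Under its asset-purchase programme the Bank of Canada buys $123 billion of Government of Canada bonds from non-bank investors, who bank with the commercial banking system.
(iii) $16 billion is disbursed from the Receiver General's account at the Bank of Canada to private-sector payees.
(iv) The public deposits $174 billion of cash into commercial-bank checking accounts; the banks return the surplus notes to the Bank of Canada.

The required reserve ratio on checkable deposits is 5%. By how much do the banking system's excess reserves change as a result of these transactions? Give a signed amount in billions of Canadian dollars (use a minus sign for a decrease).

+$339.35 billion

OMO purchase (from banks) $42 billion: reserves +$42B, deposits 0.
Asset purchase (from non-banks) $123 billion: reserves +$123B, deposits +$123B.
Government spending $16 billion: reserves +$16B, deposits +$16B.
Currency deposit $174 billion: reserves +$174B, deposits +$174B.
Totals: Δreserves = +$355B, Δdeposits = +$313B.
Δrequired reserves = 5% × +$313B = +$15.65B.
Δexcess reserves = Δreserves − Δrequired = +$355B − (+$15.65B) = +$339.35 billion.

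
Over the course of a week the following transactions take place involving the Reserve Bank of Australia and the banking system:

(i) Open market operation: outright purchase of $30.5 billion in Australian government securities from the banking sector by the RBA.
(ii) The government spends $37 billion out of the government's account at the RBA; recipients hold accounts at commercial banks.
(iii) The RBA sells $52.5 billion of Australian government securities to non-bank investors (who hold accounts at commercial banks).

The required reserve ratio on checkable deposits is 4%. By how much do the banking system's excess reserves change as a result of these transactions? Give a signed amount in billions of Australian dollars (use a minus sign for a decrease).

OMO purchase (from banks) $30.5 billion: reserves +$30.5B, deposits 0.
Government spending $37 billion: reserves +$37B, deposits +$37B.
Asset sale (to non-banks) $52.5 billion: reserves −$52.5B, deposits −$52.5B.
Totals: Δreserves = +$15B, Δdeposits = −$15.5B.
Δrequired reserves = 4% × −$15.5B = −$0.62B.
Δexcess reserves = Δreserves − Δrequired = +$15B − (−$0.62B) = +$15.62 billion.

+$15.62 billion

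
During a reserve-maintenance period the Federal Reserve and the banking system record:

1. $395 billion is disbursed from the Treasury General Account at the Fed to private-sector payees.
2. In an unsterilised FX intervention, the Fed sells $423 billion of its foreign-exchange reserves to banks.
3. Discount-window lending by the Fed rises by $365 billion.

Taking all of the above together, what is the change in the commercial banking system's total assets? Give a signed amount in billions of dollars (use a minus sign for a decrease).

+$760 billion

Government spending $395 billion: bank balance sheets expand → +$395B.
FX sale $423 billion: just an asset swap on bank balance sheets → 0.
Discount-window loan $365 billion: bank balance sheets expand → +$365B.
Net: 395 + 0 + 365 = +$760 billion.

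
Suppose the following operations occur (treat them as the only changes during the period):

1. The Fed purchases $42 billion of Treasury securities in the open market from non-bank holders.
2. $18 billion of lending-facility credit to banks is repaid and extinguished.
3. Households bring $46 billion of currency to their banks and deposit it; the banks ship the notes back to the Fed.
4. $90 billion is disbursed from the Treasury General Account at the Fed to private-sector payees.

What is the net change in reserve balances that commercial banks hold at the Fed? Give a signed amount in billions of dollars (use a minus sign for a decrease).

+$160 billion

Fed balance sheet:
  Assets:      Securities +$42B, Loans to banks −$18B
  Liabilities: Bank reserves +$160B, Currency in circulation −$46B, Government deposits −$90B
Commercial banking system:
  Assets:      Reserves at CB +$160B
  Liabilities: Checkable deposits +$178B, Borrowings from CB −$18B
So the change in reserve balances that commercial banks hold at the Fed is +$160 billion.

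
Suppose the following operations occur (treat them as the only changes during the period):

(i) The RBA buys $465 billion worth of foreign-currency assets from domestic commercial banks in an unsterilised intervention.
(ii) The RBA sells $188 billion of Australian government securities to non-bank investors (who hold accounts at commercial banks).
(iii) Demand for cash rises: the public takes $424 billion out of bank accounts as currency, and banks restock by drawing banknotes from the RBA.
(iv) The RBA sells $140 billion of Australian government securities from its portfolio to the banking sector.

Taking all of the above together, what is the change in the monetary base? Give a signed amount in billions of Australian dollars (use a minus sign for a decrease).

RBA balance sheet:
  Assets:      Securities −$328B, Foreign assets +$465B
  Liabilities: Bank reserves −$287B, Currency in circulation +$424B
Commercial banking system:
  Assets:      Reserves at CB −$287B, Securities +$140B, Foreign assets −$465B
  Liabilities: Checkable deposits −$612B
Monetary base = currency + reserves: +$424B + (−$287B) = +$137 billion.

+$137 billion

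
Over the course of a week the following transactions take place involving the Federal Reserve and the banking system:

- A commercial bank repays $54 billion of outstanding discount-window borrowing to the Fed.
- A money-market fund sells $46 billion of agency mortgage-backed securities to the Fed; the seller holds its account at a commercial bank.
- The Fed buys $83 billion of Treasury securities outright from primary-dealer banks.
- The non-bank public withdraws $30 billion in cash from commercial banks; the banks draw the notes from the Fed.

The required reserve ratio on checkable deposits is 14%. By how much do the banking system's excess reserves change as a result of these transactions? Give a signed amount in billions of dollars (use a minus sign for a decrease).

Discount-window repayment $54 billion: reserves −$54B, deposits 0.
Asset purchase (from non-banks) $46 billion: reserves +$46B, deposits +$46B.
OMO purchase (from banks) $83 billion: reserves +$83B, deposits 0.
Currency withdrawal $30 billion: reserves −$30B, deposits −$30B.
Totals: Δreserves = +$45B, Δdeposits = +$16B.
Δrequired reserves = 14% × +$16B = +$2.24B.
Δexcess reserves = Δreserves − Δrequired = +$45B − (+$2.24B) = +$42.76 billion.

+$42.76 billion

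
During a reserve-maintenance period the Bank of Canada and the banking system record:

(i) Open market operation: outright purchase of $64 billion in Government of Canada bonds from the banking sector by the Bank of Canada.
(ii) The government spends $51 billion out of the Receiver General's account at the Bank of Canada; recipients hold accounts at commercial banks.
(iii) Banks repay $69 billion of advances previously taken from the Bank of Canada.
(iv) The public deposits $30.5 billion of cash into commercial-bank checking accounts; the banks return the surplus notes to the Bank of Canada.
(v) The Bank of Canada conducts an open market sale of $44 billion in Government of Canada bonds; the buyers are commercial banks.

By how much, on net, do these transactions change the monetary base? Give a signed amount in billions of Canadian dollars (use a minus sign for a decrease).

+$2 billion

Bank of Canada balance sheet:
  Assets:      Securities +$20B, Loans to banks −$69B
  Liabilities: Bank reserves +$32.5B, Currency in circulation −$30.5B, Government deposits −$51B
Monetary base = currency + reserves: −$30.5B + (+$32.5B) = +$2 billion.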